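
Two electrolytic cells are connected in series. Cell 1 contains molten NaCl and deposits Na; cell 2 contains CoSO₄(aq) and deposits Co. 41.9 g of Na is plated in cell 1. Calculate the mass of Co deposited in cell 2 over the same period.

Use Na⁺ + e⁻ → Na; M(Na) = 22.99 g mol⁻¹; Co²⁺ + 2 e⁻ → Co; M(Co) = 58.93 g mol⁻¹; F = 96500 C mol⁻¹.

n(Na) = 41.9 / 22.99 = 1.823 mol.
Since Na⁺ + e⁻ → Na, n(e⁻) passed = 1 × 1.823 = 1.823 mol.
Cells in series carry the same charge, so the same 1.823 mol of electrons passes through cell 2.
Co²⁺ + 2 e⁻ → Co, so n(Co) = 1.823 / 2 = 0.9113 mol.
m(Co) = 0.9113 × 58.93 = 53.7 g.

53.7 g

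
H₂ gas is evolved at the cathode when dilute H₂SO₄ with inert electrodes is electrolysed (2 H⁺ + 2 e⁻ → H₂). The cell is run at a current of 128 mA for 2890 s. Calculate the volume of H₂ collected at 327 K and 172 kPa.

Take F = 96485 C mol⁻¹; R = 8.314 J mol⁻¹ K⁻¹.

0.0303 L

Q = I·t = 0.1280 A × 2890.0 s = 369.9 C.
n(e⁻) = Q/F = 369.9 / 96485 = 0.003834 mol.
2 electrons are transferred per H₂ molecule, so n(H₂) = 0.003834 / 2 = 0.001917 mol.
V = nRT/P = (0.001917 × 8.314 × 327) / (172 × 10³ Pa) = 3.03 × 10⁻⁵ m³ = 0.0303 L.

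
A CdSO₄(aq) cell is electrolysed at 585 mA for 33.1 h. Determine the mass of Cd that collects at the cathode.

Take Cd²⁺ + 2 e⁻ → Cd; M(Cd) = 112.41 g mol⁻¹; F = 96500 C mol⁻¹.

Q = I·t = 0.5850 A × 119160 s = 69710 C.
n(e⁻) = Q/F = 69710 / 96500 = 0.7224 mol.
Cd²⁺ + 2 e⁻ → Cd, so n(Cd) = n(e⁻)/2 = 0.3612 mol.
m = n·M = 0.3612 × 112.41 = 40.6 g.

40.6 g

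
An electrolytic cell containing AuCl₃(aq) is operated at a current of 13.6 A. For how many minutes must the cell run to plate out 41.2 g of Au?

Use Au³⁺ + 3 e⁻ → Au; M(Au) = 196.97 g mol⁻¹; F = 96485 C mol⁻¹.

74.2 min

n(Au) = m/M = 41.2 / 196.97 = 0.2092 mol.
Each Au atom requires 3 electrons, so n(e⁻) = 3 × 0.2092 = 0.6275 mol.
Q = n(e⁻)·F = 0.6275 × 96485 = 60540 C.
t = Q/I = 60540 / 13.60 A = 4452 s = 74.2 min.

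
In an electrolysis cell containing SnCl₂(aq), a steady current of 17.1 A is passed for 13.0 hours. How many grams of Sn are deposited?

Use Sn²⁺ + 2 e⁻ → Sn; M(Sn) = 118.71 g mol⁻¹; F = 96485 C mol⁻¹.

492 g

Q = I·t = 17.10 A × 46800 s = 800300 C.
n(e⁻) = Q/F = 800300 / 96485 = 8.294 mol.
Sn²⁺ + 2 e⁻ → Sn, so n(Sn) = n(e⁻)/2 = 4.147 mol.
m = n·M = 4.147 × 118.71 = 492 g.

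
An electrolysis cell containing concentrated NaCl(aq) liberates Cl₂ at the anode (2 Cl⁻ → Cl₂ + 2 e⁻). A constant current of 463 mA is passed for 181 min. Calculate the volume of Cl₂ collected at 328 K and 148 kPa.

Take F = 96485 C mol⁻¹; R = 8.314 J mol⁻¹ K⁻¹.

Q = I·t = 0.4630 A × 10860 s = 5028 C.
n(e⁻) = Q/F = 5028 / 96485 = 0.05211 mol.
2 electrons are transferred per Cl₂ molecule, so n(Cl₂) = 0.05211 / 2 = 0.02606 mol.
V = nRT/P = (0.02606 × 8.314 × 328) / (148 × 10³ Pa) = 4.80 × 10⁻⁴ m³ = 0.480 L.

0.480 L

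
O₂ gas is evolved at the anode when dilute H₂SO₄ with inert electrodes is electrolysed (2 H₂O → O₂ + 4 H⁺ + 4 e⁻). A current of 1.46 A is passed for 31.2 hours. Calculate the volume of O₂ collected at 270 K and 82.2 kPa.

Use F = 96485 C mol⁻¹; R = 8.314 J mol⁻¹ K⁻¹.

Q = I·t = 1.460 A × 112320 s = 164000 C.
n(e⁻) = Q/F = 164000 / 96485 = 1.700 mol.
4 electrons are transferred per O₂ molecule, so n(O₂) = 1.700 / 4 = 0.4249 mol.
V = nRT/P = (0.4249 × 8.314 × 270) / (82.2 × 10³ Pa) = 0.0116 m³ = 11.6 L.

11.6 L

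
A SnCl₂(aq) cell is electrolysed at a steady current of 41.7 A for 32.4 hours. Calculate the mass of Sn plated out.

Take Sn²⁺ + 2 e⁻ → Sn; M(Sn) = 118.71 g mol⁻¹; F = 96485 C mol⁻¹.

Q = I·t = 41.70 A × 116640 s = 4864000 C.
n(e⁻) = Q/F = 4864000 / 96485 = 50.41 mol.
Sn²⁺ + 2 e⁻ → Sn, so n(Sn) = n(e⁻)/2 = 25.21 mol.
m = n·M = 25.21 × 118.71 = 2990 g.

2990 g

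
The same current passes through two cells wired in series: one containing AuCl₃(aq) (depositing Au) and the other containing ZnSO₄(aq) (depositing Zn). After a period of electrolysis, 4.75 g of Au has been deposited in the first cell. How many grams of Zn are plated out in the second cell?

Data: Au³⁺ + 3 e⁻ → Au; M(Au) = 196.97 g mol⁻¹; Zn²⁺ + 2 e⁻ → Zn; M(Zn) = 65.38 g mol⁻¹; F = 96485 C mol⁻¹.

n(Au) = 4.75 / 196.97 = 0.02412 mol.
Since Au³⁺ + 3 e⁻ → Au, n(e⁻) passed = 3 × 0.02412 = 0.07235 mol.
Cells in series carry the same charge, so the same 0.07235 mol of electrons passes through cell 2.
Zn²⁺ + 2 e⁻ → Zn, so n(Zn) = 0.07235 / 2 = 0.03617 mol.
m(Zn) = 0.03617 × 65.38 = 2.36 g.

2.36 g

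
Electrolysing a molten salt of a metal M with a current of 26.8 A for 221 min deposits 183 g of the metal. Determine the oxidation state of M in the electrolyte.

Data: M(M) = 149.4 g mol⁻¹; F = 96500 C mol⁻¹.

Q = I·t = 26.80 A × 13260 s = 355400 C, so n(e⁻) = 355400/96500 = 3.683 mol.
n(M) deposited = 183 / 149.4 = 1.225 mol.
Electrons per atom = n(e⁻)/n(M) = 3.683 / 1.225 = 3.01 ≈ 3, so the ion is M³⁺.

+3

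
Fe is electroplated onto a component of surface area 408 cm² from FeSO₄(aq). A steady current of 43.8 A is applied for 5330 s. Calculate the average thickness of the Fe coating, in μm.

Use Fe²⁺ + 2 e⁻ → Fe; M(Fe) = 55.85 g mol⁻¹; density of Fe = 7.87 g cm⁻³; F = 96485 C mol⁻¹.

210 μm

Q = I·t = 43.80 × 5330.0 = 233500 C; n(e⁻) = 2.420 mol.
n(Fe) = n(e⁻)/2 = 1.210 mol, so m = 1.210 × 55.85 = 67.57 g.
Volume = m/ρ = 67.57 / 7.87 = 8.585 cm³.
Thickness = V/A = 8.585 / 408 = 0.0210 cm = 210 μm.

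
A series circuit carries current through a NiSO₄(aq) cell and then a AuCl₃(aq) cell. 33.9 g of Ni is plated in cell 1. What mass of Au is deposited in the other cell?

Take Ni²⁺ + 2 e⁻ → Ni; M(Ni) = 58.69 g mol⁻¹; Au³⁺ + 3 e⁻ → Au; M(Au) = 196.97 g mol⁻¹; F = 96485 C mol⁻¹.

75.8 g

n(Ni) = 33.9 / 58.69 = 0.5776 mol.
Since Ni²⁺ + 2 e⁻ → Ni, n(e⁻) passed = 2 × 0.5776 = 1.155 mol.
Cells in series carry the same charge, so the same 1.155 mol of electrons passes through cell 2.
Au³⁺ + 3 e⁻ → Au, so n(Au) = 1.155 / 3 = 0.3851 mol.
m(Au) = 0.3851 × 196.97 = 75.8 g.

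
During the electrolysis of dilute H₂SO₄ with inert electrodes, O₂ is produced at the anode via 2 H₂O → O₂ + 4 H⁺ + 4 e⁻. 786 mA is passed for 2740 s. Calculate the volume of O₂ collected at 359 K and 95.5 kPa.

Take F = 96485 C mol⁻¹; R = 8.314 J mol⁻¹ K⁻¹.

Q = I·t = 0.7860 A × 2740.0 s = 2154 C.
n(e⁻) = Q/F = 2154 / 96485 = 0.02232 mol.
4 electrons are transferred per O₂ molecule, so n(O₂) = 0.02232 / 4 = 0.005580 mol.
V = nRT/P = (0.005580 × 8.314 × 359) / (95.5 × 10³ Pa) = 1.74 × 10⁻⁴ m³ = 0.174 L.

0.174 L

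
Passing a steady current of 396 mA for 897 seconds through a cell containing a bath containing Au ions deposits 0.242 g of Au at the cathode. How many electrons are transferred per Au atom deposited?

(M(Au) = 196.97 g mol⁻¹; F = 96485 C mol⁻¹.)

3

Q = I·t = 0.3960 A × 897.00 s = 355.2 C, so n(e⁻) = 355.2/96485 = 0.003682 mol.
n(Au) deposited = 0.242 / 196.97 = 0.001229 mol.
Electrons per atom = n(e⁻)/n(Au) = 0.003682 / 0.001229 = 3.00 ≈ 3, so the ion is Au³⁺.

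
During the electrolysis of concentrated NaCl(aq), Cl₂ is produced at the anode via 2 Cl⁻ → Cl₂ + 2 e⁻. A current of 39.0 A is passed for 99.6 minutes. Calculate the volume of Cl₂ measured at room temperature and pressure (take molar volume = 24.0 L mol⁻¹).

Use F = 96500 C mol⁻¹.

Q = I·t = 39.00 A × 5976.0 s = 233100 C.
n(e⁻) = Q/F = 233100 / 96500 = 2.415 mol.
2 electrons are transferred per Cl₂ molecule, so n(Cl₂) = 2.415 / 2 = 1.208 mol.
V = n × V_m = 1.208 × 24.0 = 29.0 L.

29.0 L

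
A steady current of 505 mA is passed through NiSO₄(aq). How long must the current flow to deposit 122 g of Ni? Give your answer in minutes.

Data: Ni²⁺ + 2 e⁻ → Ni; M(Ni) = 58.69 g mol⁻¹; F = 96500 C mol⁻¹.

n(Ni) = m/M = 122 / 58.69 = 2.079 mol.
Each Ni atom requires 2 electrons, so n(e⁻) = 2 × 2.079 = 4.157 mol.
Q = n(e⁻)·F = 4.157 × 96500 = 401200 C.
t = Q/I = 401200 / 0.5050 A = 794400 s = 13200 min.

13200 min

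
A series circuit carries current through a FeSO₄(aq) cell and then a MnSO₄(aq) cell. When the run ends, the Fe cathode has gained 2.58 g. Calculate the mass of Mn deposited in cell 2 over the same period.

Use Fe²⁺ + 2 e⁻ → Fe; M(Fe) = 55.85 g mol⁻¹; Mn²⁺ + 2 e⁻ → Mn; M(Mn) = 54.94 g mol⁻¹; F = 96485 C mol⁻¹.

2.54 g

n(Fe) = 2.58 / 55.85 = 0.04620 mol.
Since Fe²⁺ + 2 e⁻ → Fe, n(e⁻) passed = 2 × 0.04620 = 0.09239 mol.
Cells in series carry the same charge, so the same 0.09239 mol of electrons passes through cell 2.
Mn²⁺ + 2 e⁻ → Mn, so n(Mn) = 0.09239 / 2 = 0.04620 mol.
m(Mn) = 0.04620 × 54.94 = 2.54 g.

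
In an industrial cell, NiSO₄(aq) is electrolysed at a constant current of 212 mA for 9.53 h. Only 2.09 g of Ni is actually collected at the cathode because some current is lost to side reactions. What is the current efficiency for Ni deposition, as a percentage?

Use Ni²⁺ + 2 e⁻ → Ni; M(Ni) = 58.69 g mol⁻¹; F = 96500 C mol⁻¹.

94.5 %

Q = I·t = 0.2120 × 34308 = 7273 C; n(e⁻) = 7273/96500 = 0.07537 mol.
Theoretical n(Ni) = n(e⁻)/2 = 0.03769 mol, i.e. m_theo = 0.03769 × 58.69 = 2.212 g.
Efficiency = m_actual / m_theo = 2.09 / 2.212 = 94.5 %.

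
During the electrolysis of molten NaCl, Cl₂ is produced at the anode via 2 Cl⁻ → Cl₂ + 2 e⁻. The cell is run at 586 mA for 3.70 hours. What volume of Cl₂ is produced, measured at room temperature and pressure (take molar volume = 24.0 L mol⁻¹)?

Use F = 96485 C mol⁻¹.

0.971 L

Q = I·t = 0.5860 A × 13320 s = 7806 C.
n(e⁻) = Q/F = 7806 / 96485 = 0.08090 mol.
2 electrons are transferred per Cl₂ molecule, so n(Cl₂) = 0.08090 / 2 = 0.04045 mol.
V = n × V_m = 0.04045 × 24.0 = 0.971 L.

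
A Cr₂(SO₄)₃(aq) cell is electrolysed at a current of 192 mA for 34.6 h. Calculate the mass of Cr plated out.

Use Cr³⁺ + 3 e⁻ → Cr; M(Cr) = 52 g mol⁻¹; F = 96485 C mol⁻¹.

4.30 g

Q = I·t = 0.1920 A × 124560 s = 23920 C.
n(e⁻) = Q/F = 23920 / 96485 = 0.2479 mol.
Cr³⁺ + 3 e⁻ → Cr, so n(Cr) = n(e⁻)/3 = 0.08262 mol.
m = n·M = 0.08262 × 52 = 4.30 g.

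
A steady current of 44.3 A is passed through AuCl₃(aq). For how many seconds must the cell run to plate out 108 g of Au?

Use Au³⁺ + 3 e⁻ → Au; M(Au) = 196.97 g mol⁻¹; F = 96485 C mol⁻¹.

n(Au) = m/M = 108 / 196.97 = 0.5483 mol.
Each Au atom requires 3 electrons, so n(e⁻) = 3 × 0.5483 = 1.645 mol.
Q = n(e⁻)·F = 1.645 × 96485 = 158700 C.
t = Q/I = 158700 / 44.30 A = 3583 s.

3580 s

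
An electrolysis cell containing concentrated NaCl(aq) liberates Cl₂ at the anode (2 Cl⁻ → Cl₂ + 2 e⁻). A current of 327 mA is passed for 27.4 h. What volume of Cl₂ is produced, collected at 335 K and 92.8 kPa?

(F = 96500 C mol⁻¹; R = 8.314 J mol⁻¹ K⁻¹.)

Q = I·t = 0.3270 A × 98640 s = 32260 C.
n(e⁻) = Q/F = 32260 / 96500 = 0.3343 mol.
2 electrons are transferred per Cl₂ molecule, so n(Cl₂) = 0.3343 / 2 = 0.1671 mol.
V = nRT/P = (0.1671 × 8.314 × 335) / (92.8 × 10³ Pa) = 0.00502 m³ = 5.02 L.

5.02 L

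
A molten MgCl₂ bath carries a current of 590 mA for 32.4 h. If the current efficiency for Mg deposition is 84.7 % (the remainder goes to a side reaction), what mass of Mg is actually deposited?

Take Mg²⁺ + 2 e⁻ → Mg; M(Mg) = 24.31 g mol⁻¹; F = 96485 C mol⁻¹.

Q = I·t = 0.5900 × 116640 = 68820 C.
n(e⁻) = 68820/96485 = 0.7132 mol; theoretically n(Mg) = 0.7132/2 = 0.3566 mol, m_theo = 8.670 g.
At 84.7 % efficiency, m_actual = 0.847 × 8.670 = 7.34 g.

7.34 g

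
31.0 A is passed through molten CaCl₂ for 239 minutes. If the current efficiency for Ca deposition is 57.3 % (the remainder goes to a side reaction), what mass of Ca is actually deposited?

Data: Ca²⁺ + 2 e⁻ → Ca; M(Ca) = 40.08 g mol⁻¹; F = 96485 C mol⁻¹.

52.9 g

Q = I·t = 31.00 × 14340 = 444500 C.
n(e⁻) = 444500/96485 = 4.607 mol; theoretically n(Ca) = 4.607/2 = 2.304 mol, m_theo = 92.33 g.
At 57.3 % efficiency, m_actual = 0.573 × 92.33 = 52.9 g.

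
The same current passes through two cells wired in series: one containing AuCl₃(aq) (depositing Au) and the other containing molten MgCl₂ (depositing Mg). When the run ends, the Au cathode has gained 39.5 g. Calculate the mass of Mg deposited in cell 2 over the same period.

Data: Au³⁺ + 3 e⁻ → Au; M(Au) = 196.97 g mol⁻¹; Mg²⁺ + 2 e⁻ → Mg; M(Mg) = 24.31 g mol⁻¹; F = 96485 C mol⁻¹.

n(Au) = 39.5 / 196.97 = 0.2005 mol.
Since Au³⁺ + 3 e⁻ → Au, n(e⁻) passed = 3 × 0.2005 = 0.6016 mol.
Cells in series carry the same charge, so the same 0.6016 mol of electrons passes through cell 2.
Mg²⁺ + 2 e⁻ → Mg, so n(Mg) = 0.6016 / 2 = 0.3008 mol.
m(Mg) = 0.3008 × 24.31 = 7.31 g.

7.31 g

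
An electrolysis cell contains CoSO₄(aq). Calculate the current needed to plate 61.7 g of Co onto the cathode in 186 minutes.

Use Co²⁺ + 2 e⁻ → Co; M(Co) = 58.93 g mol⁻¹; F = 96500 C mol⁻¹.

n(Co) = 61.7 / 58.93 = 1.047 mol.
n(e⁻) = 2 × 1.047 = 2.094 mol.
Q = n(e⁻)·F = 2.094 × 96500 = 202100 C.
I = Q/t = 202100 / 11160 s = 18.1 A.

18.1 A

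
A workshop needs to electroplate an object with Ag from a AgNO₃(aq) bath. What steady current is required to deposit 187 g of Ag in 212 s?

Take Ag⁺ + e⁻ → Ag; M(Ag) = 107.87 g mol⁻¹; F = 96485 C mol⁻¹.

n(Ag) = 187 / 107.87 = 1.734 mol.
n(e⁻) = 1 × 1.734 = 1.734 mol.
Q = n(e⁻)·F = 1.734 × 96485 = 167300 C.
I = Q/t = 167300 / 212.00 s = 789 A.

789 A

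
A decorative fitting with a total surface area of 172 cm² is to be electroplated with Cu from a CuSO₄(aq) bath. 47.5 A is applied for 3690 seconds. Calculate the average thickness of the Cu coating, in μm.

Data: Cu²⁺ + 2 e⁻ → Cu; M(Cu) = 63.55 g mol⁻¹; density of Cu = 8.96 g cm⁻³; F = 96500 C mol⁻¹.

374 μm

Q = I·t = 47.50 × 3690.0 = 175300 C; n(e⁻) = 1.816 mol.
n(Cu) = n(e⁻)/2 = 0.9082 mol, so m = 0.9082 × 63.55 = 57.71 g.
Volume = m/ρ = 57.71 / 8.96 = 6.441 cm³.
Thickness = V/A = 6.441 / 172 = 0.0374 cm = 374 μm.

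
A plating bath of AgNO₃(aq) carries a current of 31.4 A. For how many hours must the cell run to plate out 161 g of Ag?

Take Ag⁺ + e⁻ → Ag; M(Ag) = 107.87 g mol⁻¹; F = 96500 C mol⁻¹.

n(Ag) = m/M = 161 / 107.87 = 1.493 mol.
Each Ag atom requires 1 electron, so n(e⁻) = 1 × 1.493 = 1.493 mol.
Q = n(e⁻)·F = 1.493 × 96500 = 144000 C.
t = Q/I = 144000 / 31.40 A = 4587 s = 1.27 h.

1.27 h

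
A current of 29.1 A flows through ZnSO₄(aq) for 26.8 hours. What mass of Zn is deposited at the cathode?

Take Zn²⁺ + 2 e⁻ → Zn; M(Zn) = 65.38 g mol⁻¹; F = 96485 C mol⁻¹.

Q = I·t = 29.10 A × 96480 s = 2808000 C.
n(e⁻) = Q/F = 2808000 / 96485 = 29.10 mol.
Zn²⁺ + 2 e⁻ → Zn, so n(Zn) = n(e⁻)/2 = 14.55 mol.
m = n·M = 14.55 × 65.38 = 951 g.

951 g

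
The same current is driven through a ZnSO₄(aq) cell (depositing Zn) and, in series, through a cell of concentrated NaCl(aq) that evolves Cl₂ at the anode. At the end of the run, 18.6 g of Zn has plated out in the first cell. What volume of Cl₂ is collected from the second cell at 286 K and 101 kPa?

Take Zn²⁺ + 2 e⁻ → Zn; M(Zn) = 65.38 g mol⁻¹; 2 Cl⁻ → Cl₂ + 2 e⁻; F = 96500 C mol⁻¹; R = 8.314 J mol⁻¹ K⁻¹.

6.70 L

n(Zn) = 18.6 / 65.38 = 0.2845 mol, so n(e⁻) = 2 × 0.2845 = 0.5690 mol.
The cells are in series, so the same 0.5690 mol of electrons passes through the second cell.
2 Cl⁻ → Cl₂ + 2 e⁻ — 2 mol e⁻ per mol Cl₂, so n(Cl₂) = 0.5690/2 = 0.2845 mol.
V = nRT/P = (0.2845 × 8.314 × 286) / (101 × 10³) = 0.00670 m³ = 6.70 L.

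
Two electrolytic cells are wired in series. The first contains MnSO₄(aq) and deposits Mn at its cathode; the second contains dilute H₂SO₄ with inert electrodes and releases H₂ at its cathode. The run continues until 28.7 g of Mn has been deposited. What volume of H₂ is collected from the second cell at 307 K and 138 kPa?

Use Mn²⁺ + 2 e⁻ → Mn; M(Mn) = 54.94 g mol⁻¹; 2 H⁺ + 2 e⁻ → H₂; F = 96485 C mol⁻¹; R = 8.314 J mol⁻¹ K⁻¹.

n(Mn) = 28.7 / 54.94 = 0.5224 mol, so n(e⁻) = 2 × 0.5224 = 1.045 mol.
The cells are in series, so the same 1.045 mol of electrons passes through the second cell.
2 H⁺ + 2 e⁻ → H₂ — 2 mol e⁻ per mol H₂, so n(H₂) = 1.045/2 = 0.5224 mol.
V = nRT/P = (0.5224 × 8.314 × 307) / (138 × 10³) = 0.00966 m³ = 9.66 L.

9.66 L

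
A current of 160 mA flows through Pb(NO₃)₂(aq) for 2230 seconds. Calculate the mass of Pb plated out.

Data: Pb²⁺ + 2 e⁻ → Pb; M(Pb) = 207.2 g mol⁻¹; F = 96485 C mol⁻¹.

Q = I·t = 0.1600 A × 2230.0 s = 356.8 C.
n(e⁻) = Q/F = 356.8 / 96485 = 0.003698 mol.
Pb²⁺ + 2 e⁻ → Pb, so n(Pb) = n(e⁻)/2 = 0.001849 mol.
m = n·M = 0.001849 × 207.2 = 0.383 g.

0.383 g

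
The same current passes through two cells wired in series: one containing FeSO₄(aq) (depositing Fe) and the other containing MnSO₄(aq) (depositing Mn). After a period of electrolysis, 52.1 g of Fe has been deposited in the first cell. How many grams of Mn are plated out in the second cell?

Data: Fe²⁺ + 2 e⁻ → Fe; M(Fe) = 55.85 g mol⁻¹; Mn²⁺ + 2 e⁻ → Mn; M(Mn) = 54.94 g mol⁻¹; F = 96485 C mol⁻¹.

n(Fe) = 52.1 / 55.85 = 0.9329 mol.
Since Fe²⁺ + 2 e⁻ → Fe, n(e⁻) passed = 2 × 0.9329 = 1.866 mol.
Cells in series carry the same charge, so the same 1.866 mol of electrons passes through cell 2.
Mn²⁺ + 2 e⁻ → Mn, so n(Mn) = 1.866 / 2 = 0.9329 mol.
m(Mn) = 0.9329 × 54.94 = 51.3 g.

51.3 g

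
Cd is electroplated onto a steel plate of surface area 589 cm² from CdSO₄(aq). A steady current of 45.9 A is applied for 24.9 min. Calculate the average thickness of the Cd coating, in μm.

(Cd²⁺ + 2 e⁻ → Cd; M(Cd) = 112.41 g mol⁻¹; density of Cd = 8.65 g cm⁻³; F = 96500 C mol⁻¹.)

78.4 μm

Q = I·t = 45.90 × 1494.0 = 68570 C; n(e⁻) = 0.7106 mol.
n(Cd) = n(e⁻)/2 = 0.3553 mol, so m = 0.3553 × 112.41 = 39.94 g.
Volume = m/ρ = 39.94 / 8.65 = 4.617 cm³.
Thickness = V/A = 4.617 / 589 = 0.00784 cm = 78.4 μm.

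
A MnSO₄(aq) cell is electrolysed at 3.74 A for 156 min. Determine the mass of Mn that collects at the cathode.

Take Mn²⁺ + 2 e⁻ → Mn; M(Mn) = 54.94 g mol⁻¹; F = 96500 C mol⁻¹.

Q = I·t = 3.740 A × 9360.0 s = 35010 C.
n(e⁻) = Q/F = 35010 / 96500 = 0.3628 mol.
Mn²⁺ + 2 e⁻ → Mn, so n(Mn) = n(e⁻)/2 = 0.1814 mol.
m = n·M = 0.1814 × 54.94 = 9.97 g.

9.97 g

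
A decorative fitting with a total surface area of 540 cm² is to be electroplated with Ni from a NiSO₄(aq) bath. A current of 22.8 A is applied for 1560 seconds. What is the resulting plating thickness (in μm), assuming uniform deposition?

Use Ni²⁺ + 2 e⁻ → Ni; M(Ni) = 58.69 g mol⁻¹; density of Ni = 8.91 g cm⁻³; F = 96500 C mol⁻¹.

Q = I·t = 22.80 × 1560.0 = 35570 C; n(e⁻) = 0.3686 mol.
n(Ni) = n(e⁻)/2 = 0.1843 mol, so m = 0.1843 × 58.69 = 10.82 g.
Volume = m/ρ = 10.82 / 8.91 = 1.214 cm³.
Thickness = V/A = 1.214 / 540 = 0.00225 cm = 22.5 μm.

22.5 μm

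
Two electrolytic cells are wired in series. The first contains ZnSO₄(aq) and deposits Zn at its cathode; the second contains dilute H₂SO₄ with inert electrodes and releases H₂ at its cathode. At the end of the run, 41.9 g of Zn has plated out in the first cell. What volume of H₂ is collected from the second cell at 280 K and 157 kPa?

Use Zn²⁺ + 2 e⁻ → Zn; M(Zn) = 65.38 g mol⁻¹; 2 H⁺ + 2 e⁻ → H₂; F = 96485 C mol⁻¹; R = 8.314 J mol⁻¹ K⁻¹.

9.50 L

n(Zn) = 41.9 / 65.38 = 0.6409 mol, so n(e⁻) = 2 × 0.6409 = 1.282 mol.
The cells are in series, so the same 1.282 mol of electrons passes through the second cell.
2 H⁺ + 2 e⁻ → H₂ — 2 mol e⁻ per mol H₂, so n(H₂) = 1.282/2 = 0.6409 mol.
V = nRT/P = (0.6409 × 8.314 × 280) / (157 × 10³) = 0.00950 m³ = 9.50 L.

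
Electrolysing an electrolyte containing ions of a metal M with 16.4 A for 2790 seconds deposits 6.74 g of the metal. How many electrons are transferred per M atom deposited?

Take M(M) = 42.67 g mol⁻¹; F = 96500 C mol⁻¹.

3

Q = I·t = 16.40 A × 2790.0 s = 45760 C, so n(e⁻) = 45760/96500 = 0.4742 mol.
n(M) deposited = 6.74 / 42.67 = 0.1580 mol.
Electrons per atom = n(e⁻)/n(M) = 0.4742 / 0.1580 = 3.00 ≈ 3, so the ion is M³⁺.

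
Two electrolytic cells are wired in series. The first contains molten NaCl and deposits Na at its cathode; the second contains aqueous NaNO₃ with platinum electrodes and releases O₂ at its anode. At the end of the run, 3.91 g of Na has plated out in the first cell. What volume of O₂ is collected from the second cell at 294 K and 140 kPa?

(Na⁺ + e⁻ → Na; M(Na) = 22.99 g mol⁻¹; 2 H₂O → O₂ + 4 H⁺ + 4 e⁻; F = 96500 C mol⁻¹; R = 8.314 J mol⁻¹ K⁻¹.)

n(Na) = 3.91 / 22.99 = 0.1701 mol, so n(e⁻) = 1 × 0.1701 = 0.1701 mol.
The cells are in series, so the same 0.1701 mol of electrons passes through the second cell.
2 H₂O → O₂ + 4 H⁺ + 4 e⁻ — 4 mol e⁻ per mol O₂, so n(O₂) = 0.1701/4 = 0.04252 mol.
V = nRT/P = (0.04252 × 8.314 × 294) / (140 × 10³) = 7.42 × 10⁻⁴ m³ = 0.742 L.

0.742 L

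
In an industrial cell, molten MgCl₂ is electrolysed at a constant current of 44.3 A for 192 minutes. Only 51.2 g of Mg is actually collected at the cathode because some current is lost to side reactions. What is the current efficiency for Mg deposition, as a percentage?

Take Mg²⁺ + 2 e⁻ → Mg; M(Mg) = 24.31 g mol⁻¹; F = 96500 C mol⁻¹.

Q = I·t = 44.30 × 11520 = 510300 C; n(e⁻) = 510300/96500 = 5.288 mol.
Theoretical n(Mg) = n(e⁻)/2 = 2.644 mol, i.e. m_theo = 2.644 × 24.31 = 64.28 g.
Efficiency = m_actual / m_theo = 51.2 / 64.28 = 79.7 %.

79.7 %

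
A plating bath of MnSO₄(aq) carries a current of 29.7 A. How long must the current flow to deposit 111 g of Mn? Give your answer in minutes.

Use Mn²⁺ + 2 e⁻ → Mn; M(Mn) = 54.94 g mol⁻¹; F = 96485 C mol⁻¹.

n(Mn) = m/M = 111 / 54.94 = 2.020 mol.
Each Mn atom requires 2 electrons, so n(e⁻) = 2 × 2.020 = 4.041 mol.
Q = n(e⁻)·F = 4.041 × 96485 = 389900 C.
t = Q/I = 389900 / 29.70 A = 13130 s = 219 min.

219 min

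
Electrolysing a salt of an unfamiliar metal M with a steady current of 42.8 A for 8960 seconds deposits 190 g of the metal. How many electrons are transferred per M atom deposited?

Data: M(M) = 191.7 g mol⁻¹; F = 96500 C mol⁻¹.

4

Q = I·t = 42.80 A × 8960.0 s = 383500 C, so n(e⁻) = 383500/96500 = 3.974 mol.
n(M) deposited = 190 / 191.7 = 0.9911 mol.
Electrons per atom = n(e⁻)/n(M) = 3.974 / 0.9911 = 4.01 ≈ 4, so the ion is M⁴⁺.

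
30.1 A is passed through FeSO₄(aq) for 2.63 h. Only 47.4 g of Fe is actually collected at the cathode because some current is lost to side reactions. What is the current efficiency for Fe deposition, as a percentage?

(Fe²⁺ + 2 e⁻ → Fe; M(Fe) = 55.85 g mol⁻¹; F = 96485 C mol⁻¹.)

57.5 %

Q = I·t = 30.10 × 9468.0 = 285000 C; n(e⁻) = 285000/96485 = 2.954 mol.
Theoretical n(Fe) = n(e⁻)/2 = 1.477 mol, i.e. m_theo = 1.477 × 55.85 = 82.48 g.
Efficiency = m_actual / m_theo = 47.4 / 82.48 = 57.5 %.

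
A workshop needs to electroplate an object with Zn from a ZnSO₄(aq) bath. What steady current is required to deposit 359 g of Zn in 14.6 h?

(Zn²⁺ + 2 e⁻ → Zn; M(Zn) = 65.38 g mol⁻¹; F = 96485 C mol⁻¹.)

20.2 A

n(Zn) = 359 / 65.38 = 5.491 mol.
n(e⁻) = 2 × 5.491 = 10.98 mol.
Q = n(e⁻)·F = 10.98 × 96485 = 1060000 C.
I = Q/t = 1060000 / 52560 s = 20.2 A.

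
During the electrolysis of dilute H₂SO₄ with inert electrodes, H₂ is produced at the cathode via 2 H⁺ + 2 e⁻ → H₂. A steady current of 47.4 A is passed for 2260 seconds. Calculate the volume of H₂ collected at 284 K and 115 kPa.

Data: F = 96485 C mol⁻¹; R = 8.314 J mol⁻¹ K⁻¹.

11.4 L

Q = I·t = 47.40 A × 2260.0 s = 107100 C.
n(e⁻) = Q/F = 107100 / 96485 = 1.110 mol.
2 electrons are transferred per H₂ molecule, so n(H₂) = 1.110 / 2 = 0.5551 mol.
V = nRT/P = (0.5551 × 8.314 × 284) / (115 × 10³ Pa) = 0.0114 m³ = 11.4 L.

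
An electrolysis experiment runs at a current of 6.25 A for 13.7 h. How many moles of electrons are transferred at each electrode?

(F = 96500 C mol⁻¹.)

3.19 mol

Q = I·t = 6.250 A × 49320 s = 308200 C.
n(e⁻) = Q/F = 308200 / 96500 = 3.19 mol.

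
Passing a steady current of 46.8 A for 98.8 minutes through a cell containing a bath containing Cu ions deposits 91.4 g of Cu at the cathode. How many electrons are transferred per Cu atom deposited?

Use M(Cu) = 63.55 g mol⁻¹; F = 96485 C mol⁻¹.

Q = I·t = 46.80 A × 5928.0 s = 277400 C, so n(e⁻) = 277400/96485 = 2.875 mol.
n(Cu) deposited = 91.4 / 63.55 = 1.438 mol.
Electrons per atom = n(e⁻)/n(Cu) = 2.875 / 1.438 = 2.00 ≈ 2, so the ion is Cu²⁺.

2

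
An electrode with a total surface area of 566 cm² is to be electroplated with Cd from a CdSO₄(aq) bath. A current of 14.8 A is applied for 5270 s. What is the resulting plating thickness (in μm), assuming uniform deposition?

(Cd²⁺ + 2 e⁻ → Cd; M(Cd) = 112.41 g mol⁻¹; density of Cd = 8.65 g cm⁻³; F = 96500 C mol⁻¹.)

92.8 μm

Q = I·t = 14.80 × 5270.0 = 78000 C; n(e⁻) = 0.8082 mol.
n(Cd) = n(e⁻)/2 = 0.4041 mol, so m = 0.4041 × 112.41 = 45.43 g.
Volume = m/ρ = 45.43 / 8.65 = 5.252 cm³.
Thickness = V/A = 5.252 / 566 = 0.00928 cm = 92.8 μm.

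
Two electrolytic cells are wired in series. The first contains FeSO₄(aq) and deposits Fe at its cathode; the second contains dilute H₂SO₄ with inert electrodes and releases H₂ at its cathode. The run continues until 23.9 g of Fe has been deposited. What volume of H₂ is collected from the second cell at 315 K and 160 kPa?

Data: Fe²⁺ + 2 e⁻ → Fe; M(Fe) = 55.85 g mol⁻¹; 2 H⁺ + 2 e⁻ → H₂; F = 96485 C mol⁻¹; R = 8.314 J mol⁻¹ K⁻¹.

7.00 L

n(Fe) = 23.9 / 55.85 = 0.4279 mol, so n(e⁻) = 2 × 0.4279 = 0.8559 mol.
The cells are in series, so the same 0.8559 mol of electrons passes through the second cell.
2 H⁺ + 2 e⁻ → H₂ — 2 mol e⁻ per mol H₂, so n(H₂) = 0.8559/2 = 0.4279 mol.
V = nRT/P = (0.4279 × 8.314 × 315) / (160 × 10³) = 0.00700 m³ = 7.00 L.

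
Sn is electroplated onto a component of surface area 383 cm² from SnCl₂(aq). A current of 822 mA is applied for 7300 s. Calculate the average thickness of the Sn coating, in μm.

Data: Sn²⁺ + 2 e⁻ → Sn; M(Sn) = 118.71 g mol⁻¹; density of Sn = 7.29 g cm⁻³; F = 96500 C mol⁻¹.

13.2 μm

Q = I·t = 0.8220 × 7300.0 = 6001 C; n(e⁻) = 0.06218 mol.
n(Sn) = n(e⁻)/2 = 0.03109 mol, so m = 0.03109 × 118.71 = 3.691 g.
Volume = m/ρ = 3.691 / 7.29 = 0.5063 cm³.
Thickness = V/A = 0.5063 / 383 = 0.00132 cm = 13.2 μm.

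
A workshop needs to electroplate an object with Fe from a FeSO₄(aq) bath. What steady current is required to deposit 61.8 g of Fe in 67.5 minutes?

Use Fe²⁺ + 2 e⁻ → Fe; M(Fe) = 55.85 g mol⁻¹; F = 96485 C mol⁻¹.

52.7 A

n(Fe) = 61.8 / 55.85 = 1.107 mol.
n(e⁻) = 2 × 1.107 = 2.213 mol.
Q = n(e⁻)·F = 2.213 × 96485 = 213500 C.
I = Q/t = 213500 / 4050.0 s = 52.7 A.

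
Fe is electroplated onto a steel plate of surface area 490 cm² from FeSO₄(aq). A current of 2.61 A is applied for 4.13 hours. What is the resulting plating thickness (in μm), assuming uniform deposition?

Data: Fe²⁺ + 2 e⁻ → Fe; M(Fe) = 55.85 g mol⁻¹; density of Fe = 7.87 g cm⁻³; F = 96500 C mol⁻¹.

29.1 μm

Q = I·t = 2.610 × 14868 = 38810 C; n(e⁻) = 0.4021 mol.
n(Fe) = n(e⁻)/2 = 0.2011 mol, so m = 0.2011 × 55.85 = 11.23 g.
Volume = m/ρ = 11.23 / 7.87 = 1.427 cm³.
Thickness = V/A = 1.427 / 490 = 0.00291 cm = 29.1 μm.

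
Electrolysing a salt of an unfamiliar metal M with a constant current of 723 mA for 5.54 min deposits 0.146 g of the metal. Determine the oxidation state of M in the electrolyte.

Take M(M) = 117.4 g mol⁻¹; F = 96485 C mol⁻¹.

+2

Q = I·t = 0.7230 A × 332.40 s = 240.3 C, so n(e⁻) = 240.3/96485 = 0.002491 mol.
n(M) deposited = 0.146 / 117.4 = 0.001244 mol.
Electrons per atom = n(e⁻)/n(M) = 0.002491 / 0.001244 = 2.00 ≈ 2, so the ion is M²⁺.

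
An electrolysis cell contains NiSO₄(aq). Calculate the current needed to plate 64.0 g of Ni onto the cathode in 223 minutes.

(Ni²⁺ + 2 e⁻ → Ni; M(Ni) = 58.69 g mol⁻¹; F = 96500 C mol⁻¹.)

n(Ni) = 64.0 / 58.69 = 1.090 mol.
n(e⁻) = 2 × 1.090 = 2.181 mol.
Q = n(e⁻)·F = 2.181 × 96500 = 210500 C.
I = Q/t = 210500 / 13380 s = 15.7 A.

15.7 A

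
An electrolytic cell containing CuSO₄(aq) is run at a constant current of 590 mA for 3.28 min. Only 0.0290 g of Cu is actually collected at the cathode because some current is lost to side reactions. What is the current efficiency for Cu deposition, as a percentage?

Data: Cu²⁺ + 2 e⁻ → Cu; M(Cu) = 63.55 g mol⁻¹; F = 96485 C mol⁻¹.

Q = I·t = 0.5900 × 196.80 = 116.1 C; n(e⁻) = 116.1/96485 = 0.001203 mol.
Theoretical n(Cu) = n(e⁻)/2 = 0.0006017 mol, i.e. m_theo = 0.0006017 × 63.55 = 0.03824 g.
Efficiency = m_actual / m_theo = 0.0290 / 0.03824 = 75.8 %.

75.8 %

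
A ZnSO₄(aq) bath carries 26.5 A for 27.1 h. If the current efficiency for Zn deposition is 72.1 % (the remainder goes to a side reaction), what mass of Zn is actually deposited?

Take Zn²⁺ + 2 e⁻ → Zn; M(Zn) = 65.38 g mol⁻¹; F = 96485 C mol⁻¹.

632 g

Q = I·t = 26.50 × 97560 = 2585000 C.
n(e⁻) = 2585000/96485 = 26.80 mol; theoretically n(Zn) = 26.80/2 = 13.40 mol, m_theo = 875.9 g.
At 72.1 % efficiency, m_actual = 0.721 × 875.9 = 632 g.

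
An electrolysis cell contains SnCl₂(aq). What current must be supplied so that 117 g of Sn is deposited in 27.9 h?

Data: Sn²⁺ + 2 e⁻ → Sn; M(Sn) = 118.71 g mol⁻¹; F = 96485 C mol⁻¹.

n(Sn) = 117 / 118.71 = 0.9856 mol.
n(e⁻) = 2 × 0.9856 = 1.971 mol.
Q = n(e⁻)·F = 1.971 × 96485 = 190200 C.
I = Q/t = 190200 / 100440 s = 1.89 A.

1.89 A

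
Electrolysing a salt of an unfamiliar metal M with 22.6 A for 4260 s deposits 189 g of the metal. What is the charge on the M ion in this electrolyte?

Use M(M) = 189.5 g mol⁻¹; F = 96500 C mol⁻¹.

+1

Q = I·t = 22.60 A × 4260.0 s = 96280 C, so n(e⁻) = 96280/96500 = 0.9977 mol.
n(M) deposited = 189 / 189.5 = 0.9974 mol.
Electrons per atom = n(e⁻)/n(M) = 0.9977 / 0.9974 = 1.00 ≈ 1, so the ion is M⁺.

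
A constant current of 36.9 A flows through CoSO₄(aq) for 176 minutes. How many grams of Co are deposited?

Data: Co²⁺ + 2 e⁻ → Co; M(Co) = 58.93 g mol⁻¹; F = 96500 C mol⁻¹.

Q = I·t = 36.90 A × 10560 s = 389700 C.
n(e⁻) = Q/F = 389700 / 96500 = 4.038 mol.
Co²⁺ + 2 e⁻ → Co, so n(Co) = n(e⁻)/2 = 2.019 mol.
m = n·M = 2.019 × 58.93 = 119 g.

119 g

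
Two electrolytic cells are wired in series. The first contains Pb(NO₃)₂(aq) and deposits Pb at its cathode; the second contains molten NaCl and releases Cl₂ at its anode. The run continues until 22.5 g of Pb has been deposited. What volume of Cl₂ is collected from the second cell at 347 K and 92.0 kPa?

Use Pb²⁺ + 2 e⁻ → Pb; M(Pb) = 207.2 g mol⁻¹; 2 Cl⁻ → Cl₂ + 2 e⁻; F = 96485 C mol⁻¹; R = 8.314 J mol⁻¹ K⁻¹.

n(Pb) = 22.5 / 207.2 = 0.1086 mol, so n(e⁻) = 2 × 0.1086 = 0.2172 mol.
The cells are in series, so the same 0.2172 mol of electrons passes through the second cell.
2 Cl⁻ → Cl₂ + 2 e⁻ — 2 mol e⁻ per mol Cl₂, so n(Cl₂) = 0.2172/2 = 0.1086 mol.
V = nRT/P = (0.1086 × 8.314 × 347) / (92.0 × 10³) = 0.00341 m³ = 3.41 L.

3.41 L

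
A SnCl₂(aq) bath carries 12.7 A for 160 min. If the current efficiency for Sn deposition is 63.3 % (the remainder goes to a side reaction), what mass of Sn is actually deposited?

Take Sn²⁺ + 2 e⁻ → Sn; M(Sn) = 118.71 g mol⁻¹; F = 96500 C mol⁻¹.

Q = I·t = 12.70 × 9600.0 = 121900 C.
n(e⁻) = 121900/96500 = 1.263 mol; theoretically n(Sn) = 1.263/2 = 0.6317 mol, m_theo = 74.99 g.
At 63.3 % efficiency, m_actual = 0.633 × 74.99 = 47.5 g.

47.5 g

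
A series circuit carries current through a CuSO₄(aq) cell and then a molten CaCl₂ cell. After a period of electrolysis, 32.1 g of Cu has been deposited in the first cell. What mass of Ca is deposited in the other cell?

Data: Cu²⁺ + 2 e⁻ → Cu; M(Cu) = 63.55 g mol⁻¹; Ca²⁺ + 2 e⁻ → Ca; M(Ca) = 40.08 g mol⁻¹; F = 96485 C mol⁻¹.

n(Cu) = 32.1 / 63.55 = 0.5051 mol.
Since Cu²⁺ + 2 e⁻ → Cu, n(e⁻) passed = 2 × 0.5051 = 1.010 mol.
Cells in series carry the same charge, so the same 1.010 mol of electrons passes through cell 2.
Ca²⁺ + 2 e⁻ → Ca, so n(Ca) = 1.010 / 2 = 0.5051 mol.
m(Ca) = 0.5051 × 40.08 = 20.2 g.

20.2 g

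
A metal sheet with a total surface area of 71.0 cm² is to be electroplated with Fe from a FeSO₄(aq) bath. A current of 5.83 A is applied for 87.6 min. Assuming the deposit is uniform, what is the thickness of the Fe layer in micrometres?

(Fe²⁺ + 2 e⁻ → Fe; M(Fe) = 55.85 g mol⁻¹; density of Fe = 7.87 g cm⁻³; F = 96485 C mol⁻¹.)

159 μm

Q = I·t = 5.830 × 5256.0 = 30640 C; n(e⁻) = 0.3176 mol.
n(Fe) = n(e⁻)/2 = 0.1588 mol, so m = 0.1588 × 55.85 = 8.869 g.
Volume = m/ρ = 8.869 / 7.87 = 1.127 cm³.
Thickness = V/A = 1.127 / 71.0 = 0.0159 cm = 159 μm.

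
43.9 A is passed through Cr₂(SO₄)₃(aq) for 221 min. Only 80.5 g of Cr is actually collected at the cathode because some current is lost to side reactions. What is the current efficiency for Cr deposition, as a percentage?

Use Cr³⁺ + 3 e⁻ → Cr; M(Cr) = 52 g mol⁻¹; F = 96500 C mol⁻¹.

77.0 %

Q = I·t = 43.90 × 13260 = 582100 C; n(e⁻) = 582100/96500 = 6.032 mol.
Theoretical n(Cr) = n(e⁻)/3 = 2.011 mol, i.e. m_theo = 2.011 × 52 = 104.6 g.
Efficiency = m_actual / m_theo = 80.5 / 104.6 = 77.0 %.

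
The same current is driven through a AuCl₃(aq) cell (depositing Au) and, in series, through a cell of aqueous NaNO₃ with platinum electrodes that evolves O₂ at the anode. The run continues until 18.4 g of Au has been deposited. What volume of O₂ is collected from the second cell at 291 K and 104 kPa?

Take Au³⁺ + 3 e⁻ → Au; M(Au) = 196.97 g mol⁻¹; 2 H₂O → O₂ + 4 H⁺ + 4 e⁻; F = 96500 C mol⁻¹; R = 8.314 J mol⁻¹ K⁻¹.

1.63 L

n(Au) = 18.4 / 196.97 = 0.09342 mol, so n(e⁻) = 3 × 0.09342 = 0.2802 mol.
The cells are in series, so the same 0.2802 mol of electrons passes through the second cell.
2 H₂O → O₂ + 4 H⁺ + 4 e⁻ — 4 mol e⁻ per mol O₂, so n(O₂) = 0.2802/4 = 0.07006 mol.
V = nRT/P = (0.07006 × 8.314 × 291) / (104 × 10³) = 0.00163 m³ = 1.63 L.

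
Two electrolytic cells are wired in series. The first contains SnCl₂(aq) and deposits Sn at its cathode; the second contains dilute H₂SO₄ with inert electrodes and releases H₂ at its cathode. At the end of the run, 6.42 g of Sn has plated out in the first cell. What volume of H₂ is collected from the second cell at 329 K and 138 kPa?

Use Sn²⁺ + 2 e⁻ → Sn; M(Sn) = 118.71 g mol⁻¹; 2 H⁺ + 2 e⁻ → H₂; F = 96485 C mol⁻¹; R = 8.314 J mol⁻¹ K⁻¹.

1.07 L

n(Sn) = 6.42 / 118.71 = 0.05408 mol, so n(e⁻) = 2 × 0.05408 = 0.1082 mol.
The cells are in series, so the same 0.1082 mol of electrons passes through the second cell.
2 H⁺ + 2 e⁻ → H₂ — 2 mol e⁻ per mol H₂, so n(H₂) = 0.1082/2 = 0.05408 mol.
V = nRT/P = (0.05408 × 8.314 × 329) / (138 × 10³) = 0.00107 m³ = 1.07 L.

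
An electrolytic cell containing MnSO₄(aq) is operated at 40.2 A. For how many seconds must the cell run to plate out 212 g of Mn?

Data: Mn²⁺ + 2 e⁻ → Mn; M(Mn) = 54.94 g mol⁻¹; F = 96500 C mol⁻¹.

n(Mn) = m/M = 212 / 54.94 = 3.859 mol.
Each Mn atom requires 2 electrons, so n(e⁻) = 2 × 3.859 = 7.718 mol.
Q = n(e⁻)·F = 7.718 × 96500 = 744700 C.
t = Q/I = 744700 / 40.20 A = 18530 s.

18500 s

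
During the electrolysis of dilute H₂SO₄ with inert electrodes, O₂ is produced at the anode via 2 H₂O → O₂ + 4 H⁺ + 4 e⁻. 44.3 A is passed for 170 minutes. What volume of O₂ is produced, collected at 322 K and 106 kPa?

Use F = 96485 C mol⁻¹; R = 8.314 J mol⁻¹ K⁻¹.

Q = I·t = 44.30 A × 10200 s = 451900 C.
n(e⁻) = Q/F = 451900 / 96485 = 4.683 mol.
4 electrons are transferred per O₂ molecule, so n(O₂) = 4.683 / 4 = 1.171 mol.
V = nRT/P = (1.171 × 8.314 × 322) / (106 × 10³ Pa) = 0.0296 m³ = 29.6 L.

29.6 L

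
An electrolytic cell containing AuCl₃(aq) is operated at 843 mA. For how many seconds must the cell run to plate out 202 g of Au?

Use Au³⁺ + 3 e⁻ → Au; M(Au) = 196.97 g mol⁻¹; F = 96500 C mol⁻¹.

3.52 × 10⁵ s

n(Au) = m/M = 202 / 196.97 = 1.026 mol.
Each Au atom requires 3 electrons, so n(e⁻) = 3 × 1.026 = 3.077 mol.
Q = n(e⁻)·F = 3.077 × 96500 = 296900 C.
t = Q/I = 296900 / 0.8430 A = 352200 s.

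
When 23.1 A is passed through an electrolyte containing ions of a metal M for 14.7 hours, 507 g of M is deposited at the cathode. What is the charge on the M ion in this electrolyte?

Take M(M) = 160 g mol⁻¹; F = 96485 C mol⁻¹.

Q = I·t = 23.10 A × 52920 s = 1222000 C, so n(e⁻) = 1222000/96485 = 12.67 mol.
n(M) deposited = 507 / 160 = 3.169 mol.
Electrons per atom = n(e⁻)/n(M) = 12.67 / 3.169 = 4.00 ≈ 4, so the ion is M⁴⁺.

+4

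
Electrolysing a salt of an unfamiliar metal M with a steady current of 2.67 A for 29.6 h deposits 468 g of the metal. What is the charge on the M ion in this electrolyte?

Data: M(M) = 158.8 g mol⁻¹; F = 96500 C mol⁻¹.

+1

Q = I·t = 2.670 A × 106560 s = 284500 C, so n(e⁻) = 284500/96500 = 2.948 mol.
n(M) deposited = 468 / 158.8 = 2.947 mol.
Electrons per atom = n(e⁻)/n(M) = 2.948 / 2.947 = 1.00 ≈ 1, so the ion is M⁺.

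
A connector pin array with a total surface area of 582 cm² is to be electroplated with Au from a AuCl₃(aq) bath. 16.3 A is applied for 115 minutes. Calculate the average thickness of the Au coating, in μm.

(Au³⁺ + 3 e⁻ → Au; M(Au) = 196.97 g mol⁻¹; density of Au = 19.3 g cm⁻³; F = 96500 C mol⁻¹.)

68.1 μm

Q = I·t = 16.30 × 6900.0 = 112500 C; n(e⁻) = 1.165 mol.
n(Au) = n(e⁻)/3 = 0.3885 mol, so m = 0.3885 × 196.97 = 76.52 g.
Volume = m/ρ = 76.52 / 19.3 = 3.965 cm³.
Thickness = V/A = 3.965 / 582 = 0.00681 cm = 68.1 μm.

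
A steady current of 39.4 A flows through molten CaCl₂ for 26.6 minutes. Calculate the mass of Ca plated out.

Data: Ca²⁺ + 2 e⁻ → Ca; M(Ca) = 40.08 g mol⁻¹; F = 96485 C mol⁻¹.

13.1 g

Q = I·t = 39.40 A × 1596.0 s = 62880 C.
n(e⁻) = Q/F = 62880 / 96485 = 0.6517 mol.
Ca²⁺ + 2 e⁻ → Ca, so n(Ca) = n(e⁻)/2 = 0.3259 mol.
m = n·M = 0.3259 × 40.08 = 13.1 g.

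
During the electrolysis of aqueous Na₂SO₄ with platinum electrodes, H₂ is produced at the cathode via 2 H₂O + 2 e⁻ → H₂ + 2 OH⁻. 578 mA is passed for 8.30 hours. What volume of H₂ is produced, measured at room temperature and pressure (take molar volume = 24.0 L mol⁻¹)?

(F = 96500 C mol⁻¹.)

Q = I·t = 0.5780 A × 29880 s = 17270 C.
n(e⁻) = Q/F = 17270 / 96500 = 0.1790 mol.
2 electrons are transferred per H₂ molecule, so n(H₂) = 0.1790 / 2 = 0.08949 mol.
V = n × V_m = 0.08949 × 24.0 = 2.15 L.

2.15 L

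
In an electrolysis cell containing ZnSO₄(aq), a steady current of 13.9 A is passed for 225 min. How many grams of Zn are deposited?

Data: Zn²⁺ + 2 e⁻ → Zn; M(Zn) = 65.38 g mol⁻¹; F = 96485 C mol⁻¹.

63.6 g

Q = I·t = 13.90 A × 13500 s = 187600 C.
n(e⁻) = Q/F = 187600 / 96485 = 1.945 mol.
Zn²⁺ + 2 e⁻ → Zn, so n(Zn) = n(e⁻)/2 = 0.9724 mol.
m = n·M = 0.9724 × 65.38 = 63.6 g.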